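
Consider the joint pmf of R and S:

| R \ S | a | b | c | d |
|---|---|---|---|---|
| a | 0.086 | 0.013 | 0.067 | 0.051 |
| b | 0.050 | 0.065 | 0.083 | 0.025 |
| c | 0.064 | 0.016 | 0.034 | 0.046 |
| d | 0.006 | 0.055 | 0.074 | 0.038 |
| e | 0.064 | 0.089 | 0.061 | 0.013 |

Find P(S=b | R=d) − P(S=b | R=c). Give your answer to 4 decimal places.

P(R=d) = 0.006 + 0.055 + 0.074 + 0.038 = 0.173; P(S=b | R=d) = 0.055/0.173 = 0.31792.
P(R=c) = 0.064 + 0.016 + 0.034 + 0.046 = 0.160; P(S=b | R=c) = 0.016/0.160 = 0.10000.
Difference = 0.2179.

0.2179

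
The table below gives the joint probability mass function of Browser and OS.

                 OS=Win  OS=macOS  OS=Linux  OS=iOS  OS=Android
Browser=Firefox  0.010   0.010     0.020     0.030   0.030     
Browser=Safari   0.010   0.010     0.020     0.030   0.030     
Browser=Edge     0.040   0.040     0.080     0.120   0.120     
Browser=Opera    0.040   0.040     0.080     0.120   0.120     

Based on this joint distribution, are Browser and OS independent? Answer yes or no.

yes

Every cell satisfies P(Browser,OS) = P(Browser)·P(OS). For instance P(Browser=Firefox) = 0.100, P(OS=Android) = 0.300, and 0.100×0.300 = 0.030 matches the joint entry. So Browser and OS are independent.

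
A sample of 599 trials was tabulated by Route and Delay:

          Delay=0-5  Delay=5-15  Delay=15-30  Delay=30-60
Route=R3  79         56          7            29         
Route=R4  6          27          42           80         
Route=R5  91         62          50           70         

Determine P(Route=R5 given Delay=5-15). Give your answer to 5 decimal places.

Total with Delay=5-15: 56 + 27 + 62 = 145.
P(Route=R5 | Delay=5-15) = 62/145 = 0.42759.

0.42759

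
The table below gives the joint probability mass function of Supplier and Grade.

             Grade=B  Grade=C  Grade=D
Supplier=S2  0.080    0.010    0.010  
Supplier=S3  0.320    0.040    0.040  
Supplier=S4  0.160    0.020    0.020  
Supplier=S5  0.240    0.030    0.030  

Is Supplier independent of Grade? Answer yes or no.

Every cell satisfies P(Supplier,Grade) = P(Supplier)·P(Grade). For instance P(Supplier=S2) = 0.100, P(Grade=D) = 0.100, and 0.100×0.100 = 0.010 matches the joint entry. So Supplier and Grade are independent.

yes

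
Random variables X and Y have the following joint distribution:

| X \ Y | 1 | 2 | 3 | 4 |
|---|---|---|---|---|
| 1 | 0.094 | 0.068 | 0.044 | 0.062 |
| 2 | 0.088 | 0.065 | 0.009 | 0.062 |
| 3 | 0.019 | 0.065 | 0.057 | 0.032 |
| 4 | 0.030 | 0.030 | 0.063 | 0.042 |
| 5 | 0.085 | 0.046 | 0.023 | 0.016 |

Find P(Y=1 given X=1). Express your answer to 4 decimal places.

0.3507

P(X=1) = 0.094 + 0.068 + 0.044 + 0.062 = 0.268.
P(Y=1 | X=1) = 0.094/0.268 = 0.3507.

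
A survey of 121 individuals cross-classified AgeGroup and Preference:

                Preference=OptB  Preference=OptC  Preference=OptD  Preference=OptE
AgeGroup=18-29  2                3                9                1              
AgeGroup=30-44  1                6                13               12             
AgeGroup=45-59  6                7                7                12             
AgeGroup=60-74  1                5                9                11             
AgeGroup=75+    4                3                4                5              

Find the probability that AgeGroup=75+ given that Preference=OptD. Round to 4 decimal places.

0.0952

Total with Preference=OptD: 9 + 13 + 7 + 9 + 4 = 42.
P(AgeGroup=75+ | Preference=OptD) = 4/42 = 0.0952.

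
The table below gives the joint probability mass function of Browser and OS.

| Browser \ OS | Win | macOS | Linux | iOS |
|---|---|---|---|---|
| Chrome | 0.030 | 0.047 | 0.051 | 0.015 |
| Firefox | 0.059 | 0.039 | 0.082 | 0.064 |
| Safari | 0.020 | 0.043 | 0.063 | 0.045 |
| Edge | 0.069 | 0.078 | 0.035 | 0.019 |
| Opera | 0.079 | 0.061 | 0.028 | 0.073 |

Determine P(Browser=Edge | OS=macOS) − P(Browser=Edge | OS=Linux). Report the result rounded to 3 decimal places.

0.156

P(OS=macOS) = 0.047 + 0.039 + 0.043 + 0.078 + 0.061 = 0.268; P(Browser=Edge | OS=macOS) = 0.078/0.268 = 0.2910.
P(OS=Linux) = 0.051 + 0.082 + 0.063 + 0.035 + 0.028 = 0.259; P(Browser=Edge | OS=Linux) = 0.035/0.259 = 0.1351.
Difference = 0.156.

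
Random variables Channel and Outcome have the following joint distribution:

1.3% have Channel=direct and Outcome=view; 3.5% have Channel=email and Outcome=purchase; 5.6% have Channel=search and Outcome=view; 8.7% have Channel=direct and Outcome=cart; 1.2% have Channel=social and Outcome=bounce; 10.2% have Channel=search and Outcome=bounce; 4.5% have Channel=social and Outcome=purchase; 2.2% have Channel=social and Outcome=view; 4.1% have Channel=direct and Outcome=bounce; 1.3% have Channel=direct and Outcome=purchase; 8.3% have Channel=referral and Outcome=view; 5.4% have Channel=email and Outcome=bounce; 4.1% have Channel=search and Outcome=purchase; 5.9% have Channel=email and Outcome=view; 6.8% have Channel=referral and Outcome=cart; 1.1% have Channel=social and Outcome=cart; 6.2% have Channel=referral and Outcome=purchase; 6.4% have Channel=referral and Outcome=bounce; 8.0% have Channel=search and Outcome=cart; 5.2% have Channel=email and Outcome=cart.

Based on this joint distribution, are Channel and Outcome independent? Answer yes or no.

P(Channel=direct) = 0.154 and P(Outcome=cart) = 0.298, so their product is 0.04589, but P(Channel=direct, Outcome=cart) = 0.087. Since these differ, Channel and Outcome are not independent.

no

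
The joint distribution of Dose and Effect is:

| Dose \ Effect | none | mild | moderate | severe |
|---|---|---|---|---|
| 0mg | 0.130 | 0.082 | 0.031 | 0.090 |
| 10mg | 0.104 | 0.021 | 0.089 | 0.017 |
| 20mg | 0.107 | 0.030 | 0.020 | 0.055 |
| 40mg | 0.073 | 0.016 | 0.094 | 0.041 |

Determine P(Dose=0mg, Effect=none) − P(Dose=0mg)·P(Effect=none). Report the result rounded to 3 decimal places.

P(Dose=0mg) = 0.130 + 0.082 + 0.031 + 0.090 = 0.333.
P(Effect=none) = 0.130 + 0.104 + 0.107 + 0.073 = 0.414.
P(Dose=0mg, Effect=none) − P(Dose=0mg)P(Effect=none) = 0.130 − 0.333×0.414 = -0.008.

-0.008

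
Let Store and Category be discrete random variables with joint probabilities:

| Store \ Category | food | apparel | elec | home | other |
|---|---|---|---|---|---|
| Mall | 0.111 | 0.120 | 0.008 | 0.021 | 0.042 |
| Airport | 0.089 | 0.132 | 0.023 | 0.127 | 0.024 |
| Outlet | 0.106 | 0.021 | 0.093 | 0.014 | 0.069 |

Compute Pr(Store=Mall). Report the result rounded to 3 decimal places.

0.302

P(Store=Mall) = 0.111 + 0.120 + 0.008 + 0.021 + 0.042 = 0.302.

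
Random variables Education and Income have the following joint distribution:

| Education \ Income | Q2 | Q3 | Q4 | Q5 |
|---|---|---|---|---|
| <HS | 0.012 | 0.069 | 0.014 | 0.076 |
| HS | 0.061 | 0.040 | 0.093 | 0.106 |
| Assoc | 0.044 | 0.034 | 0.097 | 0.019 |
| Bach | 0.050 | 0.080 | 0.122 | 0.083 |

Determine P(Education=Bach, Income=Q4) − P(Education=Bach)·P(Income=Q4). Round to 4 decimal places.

P(Education=Bach) = 0.050 + 0.080 + 0.122 + 0.083 = 0.335.
P(Income=Q4) = 0.014 + 0.093 + 0.097 + 0.122 = 0.326.
P(Education=Bach, Income=Q4) − P(Education=Bach)P(Income=Q4) = 0.122 − 0.335×0.326 = 0.0128.

0.0128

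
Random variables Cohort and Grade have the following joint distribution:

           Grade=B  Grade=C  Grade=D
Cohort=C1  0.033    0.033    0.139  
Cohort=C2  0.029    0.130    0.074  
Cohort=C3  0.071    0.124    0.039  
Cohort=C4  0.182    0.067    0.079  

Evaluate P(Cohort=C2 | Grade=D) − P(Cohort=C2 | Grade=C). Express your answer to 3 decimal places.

-0.144

P(Grade=D) = 0.139 + 0.074 + 0.039 + 0.079 = 0.331; P(Cohort=C2 | Grade=D) = 0.074/0.331 = 0.2236.
P(Grade=C) = 0.033 + 0.130 + 0.124 + 0.067 = 0.354; P(Cohort=C2 | Grade=C) = 0.130/0.354 = 0.3672.
Difference = -0.144.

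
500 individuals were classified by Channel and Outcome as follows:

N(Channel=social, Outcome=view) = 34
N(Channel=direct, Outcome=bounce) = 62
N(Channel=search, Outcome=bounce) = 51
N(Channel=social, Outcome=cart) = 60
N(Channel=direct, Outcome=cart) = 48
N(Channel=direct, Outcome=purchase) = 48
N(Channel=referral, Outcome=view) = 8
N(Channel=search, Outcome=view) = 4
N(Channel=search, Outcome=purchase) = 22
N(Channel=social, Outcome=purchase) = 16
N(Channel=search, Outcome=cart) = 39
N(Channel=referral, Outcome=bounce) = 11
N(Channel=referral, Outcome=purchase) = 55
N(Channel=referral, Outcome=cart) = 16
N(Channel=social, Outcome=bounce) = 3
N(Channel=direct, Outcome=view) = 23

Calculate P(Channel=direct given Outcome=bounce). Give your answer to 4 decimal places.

Total with Outcome=bounce: 51 + 3 + 62 + 11 = 127.
P(Channel=direct | Outcome=bounce) = 62/127 = 0.4882.

0.4882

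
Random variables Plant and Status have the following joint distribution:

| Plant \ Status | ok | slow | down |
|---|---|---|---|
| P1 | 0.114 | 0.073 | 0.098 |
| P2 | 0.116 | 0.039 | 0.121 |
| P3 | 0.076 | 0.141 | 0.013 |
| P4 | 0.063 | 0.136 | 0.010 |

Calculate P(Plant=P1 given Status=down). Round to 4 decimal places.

0.4050

P(Status=down) = 0.098 + 0.121 + 0.013 + 0.010 = 0.242.
P(Plant=P1 | Status=down) = 0.098/0.242 = 0.4050.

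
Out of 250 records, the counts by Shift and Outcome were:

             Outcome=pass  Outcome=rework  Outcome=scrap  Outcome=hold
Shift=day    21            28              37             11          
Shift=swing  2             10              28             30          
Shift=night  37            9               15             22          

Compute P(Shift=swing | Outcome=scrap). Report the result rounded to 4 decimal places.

Total with Outcome=scrap: 37 + 28 + 15 = 80.
P(Shift=swing | Outcome=scrap) = 28/80 = 0.3500.

0.3500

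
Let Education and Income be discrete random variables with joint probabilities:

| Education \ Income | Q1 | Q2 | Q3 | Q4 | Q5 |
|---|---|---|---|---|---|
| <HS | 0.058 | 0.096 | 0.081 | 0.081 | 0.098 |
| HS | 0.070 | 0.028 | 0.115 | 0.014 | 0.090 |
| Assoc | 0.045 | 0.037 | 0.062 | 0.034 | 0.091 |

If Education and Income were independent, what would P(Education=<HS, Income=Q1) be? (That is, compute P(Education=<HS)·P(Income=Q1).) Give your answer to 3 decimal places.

P(Education=<HS) = 0.058 + 0.096 + 0.081 + 0.081 + 0.098 = 0.414.
P(Income=Q1) = 0.058 + 0.070 + 0.045 = 0.173.
Product: 0.414 × 0.173 = 0.072.

0.072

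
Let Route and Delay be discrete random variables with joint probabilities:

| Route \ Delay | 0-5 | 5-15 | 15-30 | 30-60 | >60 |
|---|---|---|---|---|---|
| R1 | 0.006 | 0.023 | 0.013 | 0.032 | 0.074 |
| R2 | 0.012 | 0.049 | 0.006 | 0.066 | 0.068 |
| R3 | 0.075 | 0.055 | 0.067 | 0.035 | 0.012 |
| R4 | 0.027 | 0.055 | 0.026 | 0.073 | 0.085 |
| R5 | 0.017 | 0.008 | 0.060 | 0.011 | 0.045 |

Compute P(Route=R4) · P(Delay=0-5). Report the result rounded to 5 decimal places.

0.03644

P(Route=R4) = 0.027 + 0.055 + 0.026 + 0.073 + 0.085 = 0.266.
P(Delay=0-5) = 0.006 + 0.012 + 0.075 + 0.027 + 0.017 = 0.137.
Product: 0.266 × 0.137 = 0.03644.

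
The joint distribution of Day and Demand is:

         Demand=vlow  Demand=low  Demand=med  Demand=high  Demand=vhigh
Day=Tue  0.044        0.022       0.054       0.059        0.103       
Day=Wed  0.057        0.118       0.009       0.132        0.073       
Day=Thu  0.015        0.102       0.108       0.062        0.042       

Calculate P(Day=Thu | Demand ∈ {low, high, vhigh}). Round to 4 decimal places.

P(Demand=low) = 0.022 + 0.118 + 0.102 = 0.242.
P(Demand=high) = 0.059 + 0.132 + 0.062 = 0.253.
P(Demand=vhigh) = 0.103 + 0.073 + 0.042 = 0.218.
P(Demand ∈ {low, high, vhigh}) = 0.242 + 0.253 + 0.218 = 0.713; P(Day=Thu, Demand ∈ {low, high, vhigh}) = 0.102 + 0.062 + 0.042 = 0.206.
P(Day=Thu | Demand ∈ {low, high, vhigh}) = 0.206/0.713 = 0.2889.

0.2889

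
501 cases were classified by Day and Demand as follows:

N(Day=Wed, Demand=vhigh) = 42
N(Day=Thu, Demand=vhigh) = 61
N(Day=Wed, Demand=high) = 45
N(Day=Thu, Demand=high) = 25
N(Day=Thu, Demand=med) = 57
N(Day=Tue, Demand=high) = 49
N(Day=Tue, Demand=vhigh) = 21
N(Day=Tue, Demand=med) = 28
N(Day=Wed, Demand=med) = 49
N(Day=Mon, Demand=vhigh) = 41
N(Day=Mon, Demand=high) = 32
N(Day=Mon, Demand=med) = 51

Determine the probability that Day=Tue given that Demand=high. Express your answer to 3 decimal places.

0.325

Total with Demand=high: 32 + 49 + 45 + 25 = 151.
P(Day=Tue | Demand=high) = 49/151 = 0.325.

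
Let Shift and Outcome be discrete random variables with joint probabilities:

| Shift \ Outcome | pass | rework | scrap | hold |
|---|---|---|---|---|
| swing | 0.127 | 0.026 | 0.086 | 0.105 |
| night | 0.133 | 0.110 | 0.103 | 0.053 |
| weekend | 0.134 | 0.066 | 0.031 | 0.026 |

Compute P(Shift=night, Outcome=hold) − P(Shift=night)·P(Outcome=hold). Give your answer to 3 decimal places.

P(Shift=night) = 0.133 + 0.110 + 0.103 + 0.053 = 0.399.
P(Outcome=hold) = 0.105 + 0.053 + 0.026 = 0.184.
P(Shift=night, Outcome=hold) − P(Shift=night)P(Outcome=hold) = 0.053 − 0.399×0.184 = -0.020.

-0.020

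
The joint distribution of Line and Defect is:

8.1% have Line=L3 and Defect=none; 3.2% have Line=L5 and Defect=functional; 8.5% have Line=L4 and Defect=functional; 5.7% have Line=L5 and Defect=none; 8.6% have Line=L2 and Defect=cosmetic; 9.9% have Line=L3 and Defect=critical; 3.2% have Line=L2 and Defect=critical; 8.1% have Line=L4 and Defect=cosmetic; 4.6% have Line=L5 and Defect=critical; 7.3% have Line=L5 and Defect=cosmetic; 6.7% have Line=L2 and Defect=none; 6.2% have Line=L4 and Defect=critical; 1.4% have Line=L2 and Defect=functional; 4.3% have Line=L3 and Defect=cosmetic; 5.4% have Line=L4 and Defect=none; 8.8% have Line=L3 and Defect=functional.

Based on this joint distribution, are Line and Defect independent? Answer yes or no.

P(Line=L3) = 0.311 and P(Defect=cosmetic) = 0.283, so their product is 0.08801, but P(Line=L3, Defect=cosmetic) = 0.043. Since these differ, Line and Defect are not independent.

no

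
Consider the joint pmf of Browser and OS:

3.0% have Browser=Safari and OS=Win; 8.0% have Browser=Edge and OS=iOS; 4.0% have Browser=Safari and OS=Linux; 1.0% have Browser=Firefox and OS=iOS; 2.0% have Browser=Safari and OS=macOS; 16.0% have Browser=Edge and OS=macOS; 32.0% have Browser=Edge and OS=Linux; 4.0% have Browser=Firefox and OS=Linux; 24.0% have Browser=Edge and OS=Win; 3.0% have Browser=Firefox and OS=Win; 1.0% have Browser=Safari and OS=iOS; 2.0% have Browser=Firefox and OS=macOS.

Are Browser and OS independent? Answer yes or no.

yes

Every cell satisfies P(Browser,OS) = P(Browser)·P(OS). For instance P(Browser=Edge) = 0.800, P(OS=iOS) = 0.100, and 0.800×0.100 = 0.080 matches the joint entry. So Browser and OS are independent.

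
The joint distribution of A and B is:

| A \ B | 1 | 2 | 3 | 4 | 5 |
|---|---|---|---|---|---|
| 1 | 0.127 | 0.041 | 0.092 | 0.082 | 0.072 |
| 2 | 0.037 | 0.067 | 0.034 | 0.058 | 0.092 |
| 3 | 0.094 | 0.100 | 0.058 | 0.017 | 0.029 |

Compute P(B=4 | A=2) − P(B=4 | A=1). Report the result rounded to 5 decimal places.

0.00332

P(A=2) = 0.037 + 0.067 + 0.034 + 0.058 + 0.092 = 0.288; P(B=4 | A=2) = 0.058/0.288 = 0.201389.
P(A=1) = 0.127 + 0.041 + 0.092 + 0.082 + 0.072 = 0.414; P(B=4 | A=1) = 0.082/0.414 = 0.198068.
Difference = 0.00332.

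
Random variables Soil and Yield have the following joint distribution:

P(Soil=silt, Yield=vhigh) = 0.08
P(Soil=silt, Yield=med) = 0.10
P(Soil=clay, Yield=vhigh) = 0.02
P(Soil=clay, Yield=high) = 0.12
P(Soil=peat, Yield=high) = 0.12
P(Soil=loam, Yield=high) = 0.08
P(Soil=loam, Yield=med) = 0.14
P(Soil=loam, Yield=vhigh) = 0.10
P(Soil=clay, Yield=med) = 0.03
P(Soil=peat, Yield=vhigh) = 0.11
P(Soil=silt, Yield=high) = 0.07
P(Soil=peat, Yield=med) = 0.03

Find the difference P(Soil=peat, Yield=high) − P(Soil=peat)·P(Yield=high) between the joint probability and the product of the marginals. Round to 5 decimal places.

P(Soil=peat) = 0.03 + 0.12 + 0.11 = 0.26.
P(Yield=high) = 0.08 + 0.12 + 0.07 + 0.12 = 0.39.
P(Soil=peat, Yield=high) − P(Soil=peat)P(Yield=high) = 0.12 − 0.26×0.39 = 0.01860.

0.01860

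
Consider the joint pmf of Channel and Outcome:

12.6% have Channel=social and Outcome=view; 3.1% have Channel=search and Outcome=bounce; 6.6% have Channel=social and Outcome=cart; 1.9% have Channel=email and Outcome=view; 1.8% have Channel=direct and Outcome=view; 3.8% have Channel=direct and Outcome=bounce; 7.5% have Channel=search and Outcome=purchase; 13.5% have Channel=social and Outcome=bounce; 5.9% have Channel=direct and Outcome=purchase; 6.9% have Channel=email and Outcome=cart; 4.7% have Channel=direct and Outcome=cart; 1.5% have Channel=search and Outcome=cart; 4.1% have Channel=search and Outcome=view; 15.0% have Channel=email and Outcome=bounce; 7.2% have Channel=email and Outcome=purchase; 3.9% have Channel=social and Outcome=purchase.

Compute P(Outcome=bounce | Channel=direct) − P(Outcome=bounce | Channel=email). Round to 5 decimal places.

P(Channel=direct) = 0.038 + 0.018 + 0.047 + 0.059 = 0.162; P(Outcome=bounce | Channel=direct) = 0.038/0.162 = 0.234568.
P(Channel=email) = 0.150 + 0.019 + 0.069 + 0.072 = 0.310; P(Outcome=bounce | Channel=email) = 0.150/0.310 = 0.483871.
Difference = -0.24930.

-0.24930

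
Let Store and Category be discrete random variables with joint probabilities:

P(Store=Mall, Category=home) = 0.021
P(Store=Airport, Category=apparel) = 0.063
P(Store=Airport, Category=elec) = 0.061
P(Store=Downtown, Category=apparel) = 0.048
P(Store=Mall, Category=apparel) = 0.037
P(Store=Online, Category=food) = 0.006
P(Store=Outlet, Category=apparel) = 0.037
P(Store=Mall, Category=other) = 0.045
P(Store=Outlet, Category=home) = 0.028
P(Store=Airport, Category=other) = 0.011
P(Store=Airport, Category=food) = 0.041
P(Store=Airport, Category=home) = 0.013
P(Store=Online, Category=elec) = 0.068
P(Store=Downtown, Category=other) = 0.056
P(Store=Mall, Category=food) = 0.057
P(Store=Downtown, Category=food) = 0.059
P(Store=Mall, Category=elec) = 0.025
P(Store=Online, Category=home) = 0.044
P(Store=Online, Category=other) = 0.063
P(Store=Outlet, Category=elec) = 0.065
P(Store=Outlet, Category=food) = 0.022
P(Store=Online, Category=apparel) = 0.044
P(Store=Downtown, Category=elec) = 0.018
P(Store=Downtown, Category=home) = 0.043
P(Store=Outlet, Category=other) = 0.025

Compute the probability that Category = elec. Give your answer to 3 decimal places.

0.237

P(Category=elec) = 0.018 + 0.025 + 0.061 + 0.065 + 0.068 = 0.237.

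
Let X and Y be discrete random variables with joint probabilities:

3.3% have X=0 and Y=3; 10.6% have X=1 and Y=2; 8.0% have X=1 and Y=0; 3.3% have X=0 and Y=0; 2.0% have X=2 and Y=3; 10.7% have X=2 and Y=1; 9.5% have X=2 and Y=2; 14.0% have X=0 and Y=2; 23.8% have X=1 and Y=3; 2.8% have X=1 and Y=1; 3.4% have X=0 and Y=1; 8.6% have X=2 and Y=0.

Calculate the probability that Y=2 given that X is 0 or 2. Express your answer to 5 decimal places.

P(X=0) = 0.033 + 0.034 + 0.140 + 0.033 = 0.240.
P(X=2) = 0.086 + 0.107 + 0.095 + 0.020 = 0.308.
P(X ∈ {0, 2}) = 0.240 + 0.308 = 0.548; P(Y=2, X ∈ {0, 2}) = 0.140 + 0.095 = 0.235.
P(Y=2 | X ∈ {0, 2}) = 0.235/0.548 = 0.42883.

0.42883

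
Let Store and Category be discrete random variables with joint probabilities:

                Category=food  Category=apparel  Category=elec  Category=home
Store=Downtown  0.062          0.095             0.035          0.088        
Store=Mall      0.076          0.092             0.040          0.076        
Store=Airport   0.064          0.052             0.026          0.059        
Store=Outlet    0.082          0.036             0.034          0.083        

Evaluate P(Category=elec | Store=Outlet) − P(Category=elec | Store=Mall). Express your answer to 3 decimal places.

P(Store=Outlet) = 0.082 + 0.036 + 0.034 + 0.083 = 0.235; P(Category=elec | Store=Outlet) = 0.034/0.235 = 0.1447.
P(Store=Mall) = 0.076 + 0.092 + 0.040 + 0.076 = 0.284; P(Category=elec | Store=Mall) = 0.040/0.284 = 0.1408.
Difference = 0.004.

0.004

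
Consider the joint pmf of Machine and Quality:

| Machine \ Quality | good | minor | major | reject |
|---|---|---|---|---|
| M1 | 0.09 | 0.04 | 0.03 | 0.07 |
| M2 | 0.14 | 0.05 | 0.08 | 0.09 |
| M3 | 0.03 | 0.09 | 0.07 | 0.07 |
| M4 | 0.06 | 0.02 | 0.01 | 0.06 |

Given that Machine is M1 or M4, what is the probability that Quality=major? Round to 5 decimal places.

P(Machine=M1) = 0.09 + 0.04 + 0.03 + 0.07 = 0.23.
P(Machine=M4) = 0.06 + 0.02 + 0.01 + 0.06 = 0.15.
P(Machine ∈ {M1, M4}) = 0.23 + 0.15 = 0.38; P(Quality=major, Machine ∈ {M1, M4}) = 0.03 + 0.01 = 0.04.
P(Quality=major | Machine ∈ {M1, M4}) = 0.04/0.38 = 0.10526.

0.10526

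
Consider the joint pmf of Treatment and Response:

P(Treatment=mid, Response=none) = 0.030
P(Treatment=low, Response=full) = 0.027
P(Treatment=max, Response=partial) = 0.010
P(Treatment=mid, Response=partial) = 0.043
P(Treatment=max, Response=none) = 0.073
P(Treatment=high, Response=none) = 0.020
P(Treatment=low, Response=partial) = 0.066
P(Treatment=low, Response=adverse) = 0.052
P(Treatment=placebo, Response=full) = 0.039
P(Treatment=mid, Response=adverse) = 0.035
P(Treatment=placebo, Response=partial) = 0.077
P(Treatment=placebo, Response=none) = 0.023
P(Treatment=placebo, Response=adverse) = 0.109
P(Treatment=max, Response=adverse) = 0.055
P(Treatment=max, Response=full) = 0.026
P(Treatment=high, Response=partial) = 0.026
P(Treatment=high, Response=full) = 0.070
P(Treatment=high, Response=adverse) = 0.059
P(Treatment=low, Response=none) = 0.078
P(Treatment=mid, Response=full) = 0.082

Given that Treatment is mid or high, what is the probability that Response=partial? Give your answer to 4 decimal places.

P(Treatment=mid) = 0.030 + 0.043 + 0.082 + 0.035 = 0.190.
P(Treatment=high) = 0.020 + 0.026 + 0.070 + 0.059 = 0.175.
P(Treatment ∈ {mid, high}) = 0.190 + 0.175 = 0.365; P(Response=partial, Treatment ∈ {mid, high}) = 0.043 + 0.026 = 0.069.
P(Response=partial | Treatment ∈ {mid, high}) = 0.069/0.365 = 0.1890.

0.1890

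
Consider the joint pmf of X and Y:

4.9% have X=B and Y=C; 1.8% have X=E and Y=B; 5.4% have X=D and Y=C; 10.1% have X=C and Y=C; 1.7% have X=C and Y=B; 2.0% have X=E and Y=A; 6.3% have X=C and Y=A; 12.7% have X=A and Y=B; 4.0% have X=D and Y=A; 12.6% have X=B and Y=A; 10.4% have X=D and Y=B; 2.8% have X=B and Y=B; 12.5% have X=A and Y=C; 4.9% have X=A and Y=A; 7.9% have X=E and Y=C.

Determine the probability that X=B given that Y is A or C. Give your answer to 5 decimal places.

0.24788

P(Y=A) = 0.049 + 0.126 + 0.063 + 0.040 + 0.020 = 0.298.
P(Y=C) = 0.125 + 0.049 + 0.101 + 0.054 + 0.079 = 0.408.
P(Y ∈ {A, C}) = 0.298 + 0.408 = 0.706; P(X=B, Y ∈ {A, C}) = 0.126 + 0.049 = 0.175.
P(X=B | Y ∈ {A, C}) = 0.175/0.706 = 0.24788.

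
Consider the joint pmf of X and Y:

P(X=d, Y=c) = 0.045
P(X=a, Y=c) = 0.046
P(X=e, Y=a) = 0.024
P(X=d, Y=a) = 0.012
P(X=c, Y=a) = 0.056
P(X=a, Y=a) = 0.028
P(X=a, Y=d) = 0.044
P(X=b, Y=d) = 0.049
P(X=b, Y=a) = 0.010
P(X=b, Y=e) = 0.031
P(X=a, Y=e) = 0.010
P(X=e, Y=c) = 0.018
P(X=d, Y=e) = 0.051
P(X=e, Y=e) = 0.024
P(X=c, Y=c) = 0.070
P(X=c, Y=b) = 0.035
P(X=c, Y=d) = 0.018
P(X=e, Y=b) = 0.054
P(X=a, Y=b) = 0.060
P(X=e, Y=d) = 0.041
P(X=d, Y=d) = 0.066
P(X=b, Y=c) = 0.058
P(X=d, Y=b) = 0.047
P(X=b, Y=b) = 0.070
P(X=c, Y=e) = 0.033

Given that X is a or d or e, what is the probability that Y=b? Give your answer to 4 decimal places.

P(X=a) = 0.028 + 0.060 + 0.046 + 0.044 + 0.010 = 0.188.
P(X=d) = 0.012 + 0.047 + 0.045 + 0.066 + 0.051 = 0.221.
P(X=e) = 0.024 + 0.054 + 0.018 + 0.041 + 0.024 = 0.161.
P(X ∈ {a, d, e}) = 0.188 + 0.221 + 0.161 = 0.570; P(Y=b, X ∈ {a, d, e}) = 0.060 + 0.047 + 0.054 = 0.161.
P(Y=b | X ∈ {a, d, e}) = 0.161/0.570 = 0.2825.

0.2825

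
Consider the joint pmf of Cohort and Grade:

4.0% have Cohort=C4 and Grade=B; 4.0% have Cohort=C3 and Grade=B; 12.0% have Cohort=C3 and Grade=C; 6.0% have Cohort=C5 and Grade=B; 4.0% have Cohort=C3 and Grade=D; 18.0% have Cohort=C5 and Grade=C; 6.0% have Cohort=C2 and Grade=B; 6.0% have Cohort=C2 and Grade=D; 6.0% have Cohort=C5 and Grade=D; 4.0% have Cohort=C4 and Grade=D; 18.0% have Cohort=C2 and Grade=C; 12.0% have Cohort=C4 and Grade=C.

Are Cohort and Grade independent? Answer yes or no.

yes

Every cell satisfies P(Cohort,Grade) = P(Cohort)·P(Grade). For instance P(Cohort=C3) = 0.200, P(Grade=B) = 0.200, and 0.200×0.200 = 0.040 matches the joint entry. So Cohort and Grade are independent.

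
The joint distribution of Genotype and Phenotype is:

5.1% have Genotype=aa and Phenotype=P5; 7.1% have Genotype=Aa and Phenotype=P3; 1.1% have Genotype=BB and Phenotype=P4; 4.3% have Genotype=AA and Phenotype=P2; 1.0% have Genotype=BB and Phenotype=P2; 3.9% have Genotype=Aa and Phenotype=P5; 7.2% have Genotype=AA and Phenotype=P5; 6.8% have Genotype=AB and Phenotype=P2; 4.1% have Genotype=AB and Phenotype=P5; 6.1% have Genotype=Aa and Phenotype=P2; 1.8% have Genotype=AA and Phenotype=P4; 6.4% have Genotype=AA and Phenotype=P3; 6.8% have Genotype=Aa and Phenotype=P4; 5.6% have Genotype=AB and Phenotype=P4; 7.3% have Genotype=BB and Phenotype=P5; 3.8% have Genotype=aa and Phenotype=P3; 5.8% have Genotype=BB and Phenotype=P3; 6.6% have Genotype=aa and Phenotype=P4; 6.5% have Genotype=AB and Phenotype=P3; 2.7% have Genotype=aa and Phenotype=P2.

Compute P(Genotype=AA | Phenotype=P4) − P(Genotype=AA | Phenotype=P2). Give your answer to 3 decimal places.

-0.124

P(Phenotype=P4) = 0.018 + 0.068 + 0.066 + 0.056 + 0.011 = 0.219; P(Genotype=AA | Phenotype=P4) = 0.018/0.219 = 0.0822.
P(Phenotype=P2) = 0.043 + 0.061 + 0.027 + 0.068 + 0.010 = 0.209; P(Genotype=AA | Phenotype=P2) = 0.043/0.209 = 0.2057.
Difference = -0.124.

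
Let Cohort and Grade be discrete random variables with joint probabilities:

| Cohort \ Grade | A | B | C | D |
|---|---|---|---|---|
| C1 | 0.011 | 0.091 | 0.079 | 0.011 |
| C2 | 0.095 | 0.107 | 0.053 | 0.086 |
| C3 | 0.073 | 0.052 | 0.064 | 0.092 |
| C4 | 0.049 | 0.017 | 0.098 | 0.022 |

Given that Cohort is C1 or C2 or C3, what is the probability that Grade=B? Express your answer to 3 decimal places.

0.307

P(Cohort=C1) = 0.011 + 0.091 + 0.079 + 0.011 = 0.192.
P(Cohort=C2) = 0.095 + 0.107 + 0.053 + 0.086 = 0.341.
P(Cohort=C3) = 0.073 + 0.052 + 0.064 + 0.092 = 0.281.
P(Cohort ∈ {C1, C2, C3}) = 0.192 + 0.341 + 0.281 = 0.814; P(Grade=B, Cohort ∈ {C1, C2, C3}) = 0.091 + 0.107 + 0.052 = 0.250.
P(Grade=B | Cohort ∈ {C1, C2, C3}) = 0.250/0.814 = 0.307.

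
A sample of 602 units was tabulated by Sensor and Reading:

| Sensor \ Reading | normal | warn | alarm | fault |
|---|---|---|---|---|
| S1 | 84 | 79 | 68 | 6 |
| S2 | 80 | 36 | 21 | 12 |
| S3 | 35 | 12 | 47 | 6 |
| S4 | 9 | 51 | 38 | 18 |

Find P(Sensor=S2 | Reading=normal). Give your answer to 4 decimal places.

0.3846

Total with Reading=normal: 84 + 80 + 35 + 9 = 208.
P(Sensor=S2 | Reading=normal) = 80/208 = 0.3846.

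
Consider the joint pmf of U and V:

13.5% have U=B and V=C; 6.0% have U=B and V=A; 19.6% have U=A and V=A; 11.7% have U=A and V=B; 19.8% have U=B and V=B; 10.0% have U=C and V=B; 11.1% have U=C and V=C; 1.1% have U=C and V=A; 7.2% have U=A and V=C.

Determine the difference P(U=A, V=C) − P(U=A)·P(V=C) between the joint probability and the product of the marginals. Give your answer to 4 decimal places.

-0.0504

P(U=A) = 0.196 + 0.117 + 0.072 = 0.385.
P(V=C) = 0.072 + 0.135 + 0.111 = 0.318.
P(U=A, V=C) − P(U=A)P(V=C) = 0.072 − 0.385×0.318 = -0.0504.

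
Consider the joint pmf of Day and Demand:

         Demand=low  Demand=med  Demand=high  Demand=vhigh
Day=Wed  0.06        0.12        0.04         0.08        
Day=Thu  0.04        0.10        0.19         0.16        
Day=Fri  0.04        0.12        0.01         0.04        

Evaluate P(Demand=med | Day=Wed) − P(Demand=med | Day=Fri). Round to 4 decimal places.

-0.1714

P(Day=Wed) = 0.06 + 0.12 + 0.04 + 0.08 = 0.30; P(Demand=med | Day=Wed) = 0.12/0.30 = 0.40000.
P(Day=Fri) = 0.04 + 0.12 + 0.01 + 0.04 = 0.21; P(Demand=med | Day=Fri) = 0.12/0.21 = 0.57143.
Difference = -0.1714.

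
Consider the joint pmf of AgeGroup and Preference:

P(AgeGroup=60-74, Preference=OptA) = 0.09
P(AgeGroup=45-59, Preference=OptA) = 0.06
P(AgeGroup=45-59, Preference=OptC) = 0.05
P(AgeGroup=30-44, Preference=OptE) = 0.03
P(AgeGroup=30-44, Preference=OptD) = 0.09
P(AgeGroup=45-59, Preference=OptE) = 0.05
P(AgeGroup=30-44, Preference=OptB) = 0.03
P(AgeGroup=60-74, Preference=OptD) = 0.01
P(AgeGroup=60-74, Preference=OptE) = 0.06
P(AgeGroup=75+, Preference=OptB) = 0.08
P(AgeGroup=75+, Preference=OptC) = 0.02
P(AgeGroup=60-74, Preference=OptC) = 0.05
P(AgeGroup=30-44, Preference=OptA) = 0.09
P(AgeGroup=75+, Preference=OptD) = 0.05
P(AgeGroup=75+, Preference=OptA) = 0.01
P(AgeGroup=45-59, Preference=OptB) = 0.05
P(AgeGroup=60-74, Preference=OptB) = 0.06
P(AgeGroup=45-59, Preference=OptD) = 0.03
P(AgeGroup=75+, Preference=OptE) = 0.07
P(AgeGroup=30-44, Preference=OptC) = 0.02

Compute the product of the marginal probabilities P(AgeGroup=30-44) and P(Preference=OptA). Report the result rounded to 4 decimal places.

0.0650

P(AgeGroup=30-44) = 0.09 + 0.03 + 0.02 + 0.09 + 0.03 = 0.26.
P(Preference=OptA) = 0.09 + 0.06 + 0.09 + 0.01 = 0.25.
Product: 0.26 × 0.25 = 0.0650.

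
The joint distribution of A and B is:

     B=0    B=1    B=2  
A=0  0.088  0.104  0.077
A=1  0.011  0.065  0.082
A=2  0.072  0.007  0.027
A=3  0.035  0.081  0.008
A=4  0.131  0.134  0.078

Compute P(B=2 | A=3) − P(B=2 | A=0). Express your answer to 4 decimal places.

P(A=3) = 0.035 + 0.081 + 0.008 = 0.124; P(B=2 | A=3) = 0.008/0.124 = 0.06452.
P(A=0) = 0.088 + 0.104 + 0.077 = 0.269; P(B=2 | A=0) = 0.077/0.269 = 0.28625.
Difference = -0.2217.

-0.2217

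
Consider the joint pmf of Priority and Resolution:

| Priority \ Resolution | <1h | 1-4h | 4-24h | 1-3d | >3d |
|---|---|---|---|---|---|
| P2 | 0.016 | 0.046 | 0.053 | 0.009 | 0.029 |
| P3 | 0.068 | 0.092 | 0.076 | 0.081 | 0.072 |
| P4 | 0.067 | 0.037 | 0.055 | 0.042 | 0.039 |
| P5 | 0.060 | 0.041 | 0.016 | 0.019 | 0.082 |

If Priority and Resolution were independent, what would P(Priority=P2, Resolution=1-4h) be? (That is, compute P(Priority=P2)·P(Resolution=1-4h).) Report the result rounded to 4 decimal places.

P(Priority=P2) = 0.016 + 0.046 + 0.053 + 0.009 + 0.029 = 0.153.
P(Resolution=1-4h) = 0.046 + 0.092 + 0.037 + 0.041 = 0.216.
Product: 0.153 × 0.216 = 0.0330.

0.0330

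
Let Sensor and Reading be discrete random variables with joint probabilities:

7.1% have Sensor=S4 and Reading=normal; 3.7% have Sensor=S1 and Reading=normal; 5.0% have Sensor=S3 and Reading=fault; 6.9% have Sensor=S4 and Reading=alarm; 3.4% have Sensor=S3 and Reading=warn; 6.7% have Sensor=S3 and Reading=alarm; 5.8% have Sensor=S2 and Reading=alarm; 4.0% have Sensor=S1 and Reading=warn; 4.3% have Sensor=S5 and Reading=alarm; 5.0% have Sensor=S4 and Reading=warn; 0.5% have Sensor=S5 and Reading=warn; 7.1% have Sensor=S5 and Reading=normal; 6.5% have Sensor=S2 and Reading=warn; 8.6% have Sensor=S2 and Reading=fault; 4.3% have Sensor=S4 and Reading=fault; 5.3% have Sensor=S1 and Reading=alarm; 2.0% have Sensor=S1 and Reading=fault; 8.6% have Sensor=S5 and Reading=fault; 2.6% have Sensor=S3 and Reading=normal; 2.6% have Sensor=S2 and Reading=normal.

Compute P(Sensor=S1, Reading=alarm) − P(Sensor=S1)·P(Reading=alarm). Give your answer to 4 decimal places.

0.0095

P(Sensor=S1) = 0.037 + 0.040 + 0.053 + 0.020 = 0.150.
P(Reading=alarm) = 0.053 + 0.058 + 0.067 + 0.069 + 0.043 = 0.290.
P(Sensor=S1, Reading=alarm) − P(Sensor=S1)P(Reading=alarm) = 0.053 − 0.150×0.290 = 0.0095.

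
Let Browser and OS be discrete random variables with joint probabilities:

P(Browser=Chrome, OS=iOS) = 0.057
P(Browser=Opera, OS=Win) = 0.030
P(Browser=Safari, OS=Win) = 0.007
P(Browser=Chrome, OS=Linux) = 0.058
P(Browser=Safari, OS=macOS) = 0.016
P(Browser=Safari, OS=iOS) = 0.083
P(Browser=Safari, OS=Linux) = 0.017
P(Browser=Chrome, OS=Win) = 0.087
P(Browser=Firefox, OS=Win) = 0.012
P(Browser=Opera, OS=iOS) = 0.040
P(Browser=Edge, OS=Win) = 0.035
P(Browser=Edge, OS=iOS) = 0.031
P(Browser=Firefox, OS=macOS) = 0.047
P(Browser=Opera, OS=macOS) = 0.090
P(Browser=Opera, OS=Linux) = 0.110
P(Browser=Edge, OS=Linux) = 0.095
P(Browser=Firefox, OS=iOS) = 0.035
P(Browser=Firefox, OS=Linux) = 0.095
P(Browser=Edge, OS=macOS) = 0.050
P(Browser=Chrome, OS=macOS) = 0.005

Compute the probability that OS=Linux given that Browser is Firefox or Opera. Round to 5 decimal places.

0.44662

P(Browser=Firefox) = 0.012 + 0.047 + 0.095 + 0.035 = 0.189.
P(Browser=Opera) = 0.030 + 0.090 + 0.110 + 0.040 = 0.270.
P(Browser ∈ {Firefox, Opera}) = 0.189 + 0.270 = 0.459; P(OS=Linux, Browser ∈ {Firefox, Opera}) = 0.095 + 0.110 = 0.205.
P(OS=Linux | Browser ∈ {Firefox, Opera}) = 0.205/0.459 = 0.44662.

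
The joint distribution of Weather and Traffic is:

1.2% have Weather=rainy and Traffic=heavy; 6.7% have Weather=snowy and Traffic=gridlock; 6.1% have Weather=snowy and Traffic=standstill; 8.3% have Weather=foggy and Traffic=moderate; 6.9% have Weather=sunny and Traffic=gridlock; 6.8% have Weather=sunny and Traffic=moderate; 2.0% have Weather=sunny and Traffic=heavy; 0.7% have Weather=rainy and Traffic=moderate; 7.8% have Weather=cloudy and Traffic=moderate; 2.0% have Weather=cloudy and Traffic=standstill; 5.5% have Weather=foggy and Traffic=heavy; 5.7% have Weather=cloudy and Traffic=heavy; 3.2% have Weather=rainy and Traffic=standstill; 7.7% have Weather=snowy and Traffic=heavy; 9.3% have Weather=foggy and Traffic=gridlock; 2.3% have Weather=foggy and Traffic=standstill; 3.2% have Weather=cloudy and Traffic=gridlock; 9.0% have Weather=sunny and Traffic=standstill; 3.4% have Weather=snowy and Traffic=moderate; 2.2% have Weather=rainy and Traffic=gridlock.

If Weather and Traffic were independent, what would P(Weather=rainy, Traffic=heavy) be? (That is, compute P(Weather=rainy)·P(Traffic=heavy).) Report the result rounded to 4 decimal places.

P(Weather=rainy) = 0.007 + 0.012 + 0.022 + 0.032 = 0.073.
P(Traffic=heavy) = 0.020 + 0.057 + 0.012 + 0.077 + 0.055 = 0.221.
Product: 0.073 × 0.221 = 0.0161.

0.0161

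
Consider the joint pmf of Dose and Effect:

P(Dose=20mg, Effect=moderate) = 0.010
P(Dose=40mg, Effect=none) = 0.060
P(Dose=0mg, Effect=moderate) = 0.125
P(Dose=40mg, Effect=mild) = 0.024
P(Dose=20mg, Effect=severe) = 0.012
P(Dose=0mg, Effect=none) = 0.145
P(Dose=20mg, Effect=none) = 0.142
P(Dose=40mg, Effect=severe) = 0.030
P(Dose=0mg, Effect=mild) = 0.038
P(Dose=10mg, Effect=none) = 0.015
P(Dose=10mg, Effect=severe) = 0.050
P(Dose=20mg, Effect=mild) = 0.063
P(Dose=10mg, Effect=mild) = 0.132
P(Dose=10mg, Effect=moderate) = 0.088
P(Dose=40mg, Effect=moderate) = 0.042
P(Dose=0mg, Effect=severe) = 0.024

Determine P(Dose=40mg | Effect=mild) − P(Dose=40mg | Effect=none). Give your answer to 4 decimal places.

P(Effect=mild) = 0.038 + 0.132 + 0.063 + 0.024 = 0.257; P(Dose=40mg | Effect=mild) = 0.024/0.257 = 0.09339.
P(Effect=none) = 0.145 + 0.015 + 0.142 + 0.060 = 0.362; P(Dose=40mg | Effect=none) = 0.060/0.362 = 0.16575.
Difference = -0.0724.

-0.0724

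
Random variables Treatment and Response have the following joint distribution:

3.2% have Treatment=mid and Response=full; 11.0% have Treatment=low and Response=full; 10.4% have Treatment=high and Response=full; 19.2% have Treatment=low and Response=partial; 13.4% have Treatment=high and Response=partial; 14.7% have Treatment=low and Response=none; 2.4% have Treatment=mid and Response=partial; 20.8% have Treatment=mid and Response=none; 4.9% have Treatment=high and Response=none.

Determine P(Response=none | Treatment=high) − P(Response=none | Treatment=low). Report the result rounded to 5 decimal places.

P(Treatment=high) = 0.049 + 0.134 + 0.104 = 0.287; P(Response=none | Treatment=high) = 0.049/0.287 = 0.170732.
P(Treatment=low) = 0.147 + 0.192 + 0.110 = 0.449; P(Response=none | Treatment=low) = 0.147/0.449 = 0.327394.
Difference = -0.15666.

-0.15666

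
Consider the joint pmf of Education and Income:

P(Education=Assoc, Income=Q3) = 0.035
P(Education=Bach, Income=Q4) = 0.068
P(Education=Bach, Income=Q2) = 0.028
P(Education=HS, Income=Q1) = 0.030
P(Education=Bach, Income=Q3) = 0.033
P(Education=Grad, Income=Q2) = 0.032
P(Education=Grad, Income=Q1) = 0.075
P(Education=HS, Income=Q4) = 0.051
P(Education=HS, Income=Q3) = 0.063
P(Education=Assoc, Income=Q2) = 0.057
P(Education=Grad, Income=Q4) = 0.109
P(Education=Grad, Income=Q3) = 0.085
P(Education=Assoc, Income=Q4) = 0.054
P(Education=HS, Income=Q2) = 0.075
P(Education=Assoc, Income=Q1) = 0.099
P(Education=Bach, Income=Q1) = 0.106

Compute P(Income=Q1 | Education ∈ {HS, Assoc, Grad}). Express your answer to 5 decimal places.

0.26667

P(Education=HS) = 0.030 + 0.075 + 0.063 + 0.051 = 0.219.
P(Education=Assoc) = 0.099 + 0.057 + 0.035 + 0.054 = 0.245.
P(Education=Grad) = 0.075 + 0.032 + 0.085 + 0.109 = 0.301.
P(Education ∈ {HS, Assoc, Grad}) = 0.219 + 0.245 + 0.301 = 0.765; P(Income=Q1, Education ∈ {HS, Assoc, Grad}) = 0.030 + 0.099 + 0.075 = 0.204.
P(Income=Q1 | Education ∈ {HS, Assoc, Grad}) = 0.204/0.765 = 0.26667.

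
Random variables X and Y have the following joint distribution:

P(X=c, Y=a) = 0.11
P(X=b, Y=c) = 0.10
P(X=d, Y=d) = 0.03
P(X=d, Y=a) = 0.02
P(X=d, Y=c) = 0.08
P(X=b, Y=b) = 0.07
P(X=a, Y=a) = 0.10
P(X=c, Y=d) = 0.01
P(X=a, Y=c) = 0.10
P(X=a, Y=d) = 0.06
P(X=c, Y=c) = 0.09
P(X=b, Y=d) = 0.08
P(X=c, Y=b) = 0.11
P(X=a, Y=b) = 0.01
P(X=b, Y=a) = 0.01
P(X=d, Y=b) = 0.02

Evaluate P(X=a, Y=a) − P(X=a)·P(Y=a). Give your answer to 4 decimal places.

0.0352

P(X=a) = 0.10 + 0.01 + 0.10 + 0.06 = 0.27.
P(Y=a) = 0.10 + 0.01 + 0.11 + 0.02 = 0.24.
P(X=a, Y=a) − P(X=a)P(Y=a) = 0.10 − 0.27×0.24 = 0.0352.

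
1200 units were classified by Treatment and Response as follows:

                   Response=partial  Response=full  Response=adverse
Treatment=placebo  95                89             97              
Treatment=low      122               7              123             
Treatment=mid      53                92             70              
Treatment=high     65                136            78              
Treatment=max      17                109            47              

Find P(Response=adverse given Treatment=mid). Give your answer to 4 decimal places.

0.3256

Total with Treatment=mid: 53 + 92 + 70 = 215.
P(Response=adverse | Treatment=mid) = 70/215 = 0.3256.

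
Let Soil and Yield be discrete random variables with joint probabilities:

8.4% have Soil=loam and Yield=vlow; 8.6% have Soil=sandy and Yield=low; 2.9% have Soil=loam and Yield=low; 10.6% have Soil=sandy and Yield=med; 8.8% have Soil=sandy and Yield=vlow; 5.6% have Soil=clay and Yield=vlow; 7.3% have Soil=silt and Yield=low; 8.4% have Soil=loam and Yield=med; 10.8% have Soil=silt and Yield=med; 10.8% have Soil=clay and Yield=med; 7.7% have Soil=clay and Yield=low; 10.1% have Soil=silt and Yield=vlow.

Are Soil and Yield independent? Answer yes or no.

P(Soil=clay) = 0.241 and P(Yield=vlow) = 0.329, so their product is 0.07929, but P(Soil=clay, Yield=vlow) = 0.056. Since these differ, Soil and Yield are not independent.

no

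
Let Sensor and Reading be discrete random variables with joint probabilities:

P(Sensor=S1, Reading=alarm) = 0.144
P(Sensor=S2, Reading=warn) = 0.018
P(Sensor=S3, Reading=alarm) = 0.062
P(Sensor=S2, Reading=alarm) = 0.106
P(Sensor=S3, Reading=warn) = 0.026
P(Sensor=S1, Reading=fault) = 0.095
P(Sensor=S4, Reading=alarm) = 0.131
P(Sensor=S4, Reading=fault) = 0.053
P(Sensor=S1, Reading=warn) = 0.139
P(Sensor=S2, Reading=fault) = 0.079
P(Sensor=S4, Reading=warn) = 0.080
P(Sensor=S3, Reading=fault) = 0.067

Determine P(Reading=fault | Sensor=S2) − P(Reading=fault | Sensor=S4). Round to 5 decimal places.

0.18840

P(Sensor=S2) = 0.018 + 0.106 + 0.079 = 0.203; P(Reading=fault | Sensor=S2) = 0.079/0.203 = 0.389163.
P(Sensor=S4) = 0.080 + 0.131 + 0.053 = 0.264; P(Reading=fault | Sensor=S4) = 0.053/0.264 = 0.200758.
Difference = 0.18840.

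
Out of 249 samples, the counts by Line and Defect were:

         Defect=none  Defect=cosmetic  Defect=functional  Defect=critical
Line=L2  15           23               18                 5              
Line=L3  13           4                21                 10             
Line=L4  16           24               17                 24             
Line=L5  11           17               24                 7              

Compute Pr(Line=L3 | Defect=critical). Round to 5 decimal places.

0.21739

Total with Defect=critical: 5 + 10 + 24 + 7 = 46.
P(Line=L3 | Defect=critical) = 10/46 = 0.21739.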